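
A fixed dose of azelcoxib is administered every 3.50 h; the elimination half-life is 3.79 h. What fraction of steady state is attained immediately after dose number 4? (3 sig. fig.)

k = ln 2 / 3.79 = 0.1829 h⁻¹
f_n = 1 − e^(−nkτ) = 1 − e^(−4 × 0.1829 × 3.50) = 1 − e^(−2.560) = 1 − 0.07727 ≈ 0.923

0.923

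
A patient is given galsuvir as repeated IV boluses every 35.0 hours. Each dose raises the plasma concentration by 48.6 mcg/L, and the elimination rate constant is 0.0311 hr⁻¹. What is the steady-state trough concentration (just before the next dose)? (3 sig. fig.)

Fraction remaining after one interval: e^(−kτ) = e^(−0.03110 × 35.0) = 0.3367
R = 1 / (1 − 0.3367) = 1.508
Css,max = 48.6 × 1.508 = 73.27 mcg/L
Css,min = Css,max × e^(−kτ) = 73.27 × 0.3367 ≈ 24.7 mcg/L

24.7 mcg/L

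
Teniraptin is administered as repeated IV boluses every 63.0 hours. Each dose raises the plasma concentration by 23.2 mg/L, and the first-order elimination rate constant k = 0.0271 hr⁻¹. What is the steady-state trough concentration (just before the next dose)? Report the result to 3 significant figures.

5.14 mg/L

Fraction remaining after one interval: e^(−kτ) = e^(−0.02710 × 63.0) = 0.1814
R = 1 / (1 − 0.1814) = 1.222
Css,max = 23.2 × 1.222 = 28.34 mg/L
Css,min = Css,max × e^(−kτ) = 28.34 × 0.1814 ≈ 5.14 mg/L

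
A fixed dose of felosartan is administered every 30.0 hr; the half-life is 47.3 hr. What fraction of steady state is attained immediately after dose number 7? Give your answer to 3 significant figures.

k = ln 2 / 47.3 = 0.01465 hr⁻¹
f_n = 1 − e^(−nkτ) = 1 − e^(−7 × 0.01465 × 30.0) = 1 − e^(−3.077) = 1 − 0.04608 ≈ 0.954

0.954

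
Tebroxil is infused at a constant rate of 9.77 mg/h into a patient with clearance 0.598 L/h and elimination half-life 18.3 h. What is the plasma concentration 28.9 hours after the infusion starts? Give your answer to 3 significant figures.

Css = rate / CL = 9.77 / 0.598 = 16.34 µg/mL
k = ln 2 / 18.3 = 0.03788 h⁻¹
C(t) = Css (1 − e^(−kt)) = 16.34 × (1 − e^(−1.095)) = 16.34 × 0.6653 ≈ 10.9 µg/mL

10.9 µg/mL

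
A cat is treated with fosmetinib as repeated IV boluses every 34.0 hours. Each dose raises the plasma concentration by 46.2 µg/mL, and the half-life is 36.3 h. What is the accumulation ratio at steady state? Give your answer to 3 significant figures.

2.09

k = ln 2 / 36.3 = 0.01909 h⁻¹
Fraction remaining after one interval: e^(−kτ) = e^(−0.01909 × 34.0) = 0.5224
R = 1 / (1 − 0.5224) = 1 / 0.4776 ≈ 2.09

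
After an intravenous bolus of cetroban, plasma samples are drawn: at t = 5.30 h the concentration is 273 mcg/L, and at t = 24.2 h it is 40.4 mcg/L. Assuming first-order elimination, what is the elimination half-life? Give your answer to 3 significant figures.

k = ln(C₁/C₂) / (t₂ − t₁) = ln(273/40.4) / (24.2 − 5.30)
  = 1.911 / 18.90 = 0.1011 h⁻¹
t½ = ln 2 / k = ln 2 / 0.1011 ≈ 6.86 hours

6.86 hours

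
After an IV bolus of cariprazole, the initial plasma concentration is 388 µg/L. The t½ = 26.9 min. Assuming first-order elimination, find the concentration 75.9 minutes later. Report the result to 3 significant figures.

k = ln 2 / 26.9 = 0.02577 min⁻¹
C(t) = C₀ e^(−kt) = 388 × e^(−0.02577 × 75.9) = 388 × e^(−1.956) = 388 × 0.1415 ≈ 54.9 µg/L

54.9 µg/L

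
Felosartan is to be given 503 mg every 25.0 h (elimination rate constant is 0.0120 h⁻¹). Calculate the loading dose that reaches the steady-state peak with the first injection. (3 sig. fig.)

Accumulation ratio R = 1 / (1 − e^(−kτ)) = 1 / (1 − e^(−0.01200×25.0)) = 1 / (1 − 0.7408) = 3.858
Loading dose = maintenance dose × R = 503 × 3.858 ≈ 1940 mg

1940 mg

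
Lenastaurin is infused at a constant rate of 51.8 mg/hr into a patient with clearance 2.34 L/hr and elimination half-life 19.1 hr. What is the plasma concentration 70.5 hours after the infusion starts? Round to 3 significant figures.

Css = rate / CL = 51.8 / 2.34 = 22.14 mg/L
k = ln 2 / 19.1 = 0.03629 hr⁻¹
C(t) = Css (1 − e^(−kt)) = 22.14 × (1 − e^(−2.558)) = 22.14 × 0.9226 ≈ 20.4 mg/L

20.4 mg/L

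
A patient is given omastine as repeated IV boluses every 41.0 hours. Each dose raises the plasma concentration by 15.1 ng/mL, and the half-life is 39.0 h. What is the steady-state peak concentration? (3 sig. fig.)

k = ln 2 / 39.0 = 0.01777 h⁻¹
Fraction remaining after one interval: e^(−kτ) = e^(−0.01777 × 41.0) = 0.4825
R = 1 / (1 − 0.4825) = 1.933
Css,max = 15.1 × 1.933 ≈ 29.2 ng/mL

29.2 ng/mL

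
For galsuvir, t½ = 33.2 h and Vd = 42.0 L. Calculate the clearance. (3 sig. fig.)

k = ln 2 / t½ = ln 2 / 33.2 = 0.02088 h⁻¹
CL = k · V = 0.02088 × 42.0 ≈ 0.877 L/h

0.877 L/h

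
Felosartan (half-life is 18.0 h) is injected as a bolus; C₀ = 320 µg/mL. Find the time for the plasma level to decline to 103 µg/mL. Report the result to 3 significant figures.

29.4 hours

k = ln 2 / 18.0 = 0.03851 h⁻¹
C(t) = C₀ e^(−kt)  ⇒  t = ln(C₀/C) / k
t = ln(320/103) / 0.03851 = 1.134 / 0.03851 ≈ 29.4 hours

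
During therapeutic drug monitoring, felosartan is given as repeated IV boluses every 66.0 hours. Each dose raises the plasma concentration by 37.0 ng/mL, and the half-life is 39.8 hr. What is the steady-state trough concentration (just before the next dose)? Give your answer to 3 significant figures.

17.2 ng/mL

k = ln 2 / 39.8 = 0.01742 hr⁻¹
Fraction remaining after one interval: e^(−kτ) = e^(−0.01742 × 66.0) = 0.3168
R = 1 / (1 − 0.3168) = 1.464
Css,max = 37.0 × 1.464 = 54.16 ng/mL
Css,min = Css,max × e^(−kτ) = 54.16 × 0.3168 ≈ 17.2 ng/mL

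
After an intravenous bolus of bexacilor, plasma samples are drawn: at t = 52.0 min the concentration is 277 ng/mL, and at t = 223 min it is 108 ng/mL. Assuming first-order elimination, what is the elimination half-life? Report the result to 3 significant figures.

k = ln(C₁/C₂) / (t₂ − t₁) = ln(277/108) / (223 − 52.0)
  = 0.9419 / 171.0 = 0.005508 min⁻¹
t½ = ln 2 / k = ln 2 / 0.005508 ≈ 126 minutes

126 minutes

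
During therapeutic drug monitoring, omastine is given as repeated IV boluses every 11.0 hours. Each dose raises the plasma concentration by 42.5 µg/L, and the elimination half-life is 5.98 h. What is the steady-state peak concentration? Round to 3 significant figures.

k = ln 2 / 5.98 = 0.1159 h⁻¹
Fraction remaining after one interval: e^(−kτ) = e^(−0.1159 × 11.0) = 0.2794
R = 1 / (1 − 0.2794) = 1.388
Css,max = 42.5 × 1.388 ≈ 59.0 µg/L

59.0 µg/L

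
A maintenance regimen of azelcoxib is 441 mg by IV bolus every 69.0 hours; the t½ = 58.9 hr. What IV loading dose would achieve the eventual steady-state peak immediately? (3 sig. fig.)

k = ln 2 / 58.9 = 0.01177 hr⁻¹
Accumulation ratio R = 1 / (1 − e^(−kτ)) = 1 / (1 − e^(−0.01177×69.0)) = 1 / (1 − 0.4440) = 1.798
Loading dose = maintenance dose × R = 441 × 1.798 ≈ 793 mg

793 mg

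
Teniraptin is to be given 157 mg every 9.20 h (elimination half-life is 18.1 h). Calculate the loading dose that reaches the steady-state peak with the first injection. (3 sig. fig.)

k = ln 2 / 18.1 = 0.03830 h⁻¹
Accumulation ratio R = 1 / (1 − e^(−kτ)) = 1 / (1 − e^(−0.03830×9.20)) = 1 / (1 − 0.7031) = 3.368
Loading dose = maintenance dose × R = 157 × 3.368 ≈ 529 mg

529 mg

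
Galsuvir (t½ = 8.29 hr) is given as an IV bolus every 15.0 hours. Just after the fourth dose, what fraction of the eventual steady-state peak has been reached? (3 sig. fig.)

0.993

k = ln 2 / 8.29 = 0.08361 hr⁻¹
f_n = 1 − e^(−nkτ) = 1 − e^(−4 × 0.08361 × 15.0) = 1 − e^(−5.017) = 1 − 0.006626 ≈ 0.993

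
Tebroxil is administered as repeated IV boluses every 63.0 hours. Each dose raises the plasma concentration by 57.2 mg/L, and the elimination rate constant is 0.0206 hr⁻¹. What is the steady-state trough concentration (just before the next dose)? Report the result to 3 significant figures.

21.5 mg/L

Fraction remaining after one interval: e^(−kτ) = e^(−0.02060 × 63.0) = 0.2731
R = 1 / (1 − 0.2731) = 1.376
Css,max = 57.2 × 1.376 = 78.69 mg/L
Css,min = Css,max × e^(−kτ) = 78.69 × 0.2731 ≈ 21.5 mg/L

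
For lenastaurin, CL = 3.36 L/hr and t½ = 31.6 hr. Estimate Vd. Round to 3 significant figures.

k = ln 2 / t½ = ln 2 / 31.6 = 0.02194 hr⁻¹
V = CL / k = 3.36 / 0.02194 ≈ 153 L

153 L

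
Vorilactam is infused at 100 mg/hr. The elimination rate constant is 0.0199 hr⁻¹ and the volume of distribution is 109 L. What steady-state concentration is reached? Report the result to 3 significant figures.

CL = k · V = 0.0199 × 109 = 2.169 L/hr
Css = rate / CL = 100 / 2.169 ≈ 46.1 µg/mL

46.1 µg/mL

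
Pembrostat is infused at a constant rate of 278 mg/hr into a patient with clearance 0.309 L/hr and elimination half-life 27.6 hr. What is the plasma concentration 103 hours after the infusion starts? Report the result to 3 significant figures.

832 µg/mL

Css = rate / CL = 278 / 0.309 = 899.7 µg/mL
k = ln 2 / 27.6 = 0.02511 hr⁻¹
C(t) = Css (1 − e^(−kt)) = 899.7 × (1 − e^(−2.587)) = 899.7 × 0.9247 ≈ 832 µg/mL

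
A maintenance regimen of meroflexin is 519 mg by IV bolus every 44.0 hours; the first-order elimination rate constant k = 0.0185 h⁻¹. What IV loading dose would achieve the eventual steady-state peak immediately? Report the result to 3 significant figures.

Accumulation ratio R = 1 / (1 − e^(−kτ)) = 1 / (1 − e^(−0.01850×44.0)) = 1 / (1 − 0.4431) = 1.796
Loading dose = maintenance dose × R = 519 × 1.796 ≈ 932 mg

932 mg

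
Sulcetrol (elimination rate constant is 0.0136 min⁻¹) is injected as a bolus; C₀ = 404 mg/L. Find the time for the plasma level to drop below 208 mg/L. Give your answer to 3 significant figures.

C(t) = C₀ e^(−kt)  ⇒  t = ln(C₀/C) / k
t = ln(404/208) / 0.01360 = 0.6639 / 0.01360 ≈ 48.8 minutes

48.8 minutes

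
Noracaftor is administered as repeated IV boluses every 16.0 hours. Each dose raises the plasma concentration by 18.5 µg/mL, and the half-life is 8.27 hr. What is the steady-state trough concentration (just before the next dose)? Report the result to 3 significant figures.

6.55 µg/mL

k = ln 2 / 8.27 = 0.08381 hr⁻¹
Fraction remaining after one interval: e^(−kτ) = e^(−0.08381 × 16.0) = 0.2616
R = 1 / (1 − 0.2616) = 1.354
Css,max = 18.5 × 1.354 = 25.05 µg/mL
Css,min = Css,max × e^(−kτ) = 25.05 × 0.2616 ≈ 6.55 µg/mL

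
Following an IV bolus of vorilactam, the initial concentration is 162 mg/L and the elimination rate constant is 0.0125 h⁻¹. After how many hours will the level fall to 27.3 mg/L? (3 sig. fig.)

C(t) = C₀ e^(−kt)  ⇒  t = ln(C₀/C) / k
t = ln(162/27.3) / 0.01250 = 1.781 / 0.01250 ≈ 142 hours

142 hours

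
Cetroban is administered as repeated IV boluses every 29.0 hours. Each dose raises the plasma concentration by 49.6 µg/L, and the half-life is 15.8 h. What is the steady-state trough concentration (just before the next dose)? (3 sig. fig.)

19.3 µg/L

k = ln 2 / 15.8 = 0.04387 h⁻¹
Fraction remaining after one interval: e^(−kτ) = e^(−0.04387 × 29.0) = 0.2802
R = 1 / (1 − 0.2802) = 1.389
Css,max = 49.6 × 1.389 = 68.91 µg/L
Css,min = Css,max × e^(−kτ) = 68.91 × 0.2802 ≈ 19.3 µg/L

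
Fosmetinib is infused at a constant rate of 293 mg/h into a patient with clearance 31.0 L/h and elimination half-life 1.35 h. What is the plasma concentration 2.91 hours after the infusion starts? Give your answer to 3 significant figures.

7.33 µg/mL

Css = rate / CL = 293 / 31.0 = 9.452 µg/mL
k = ln 2 / 1.35 = 0.5134 h⁻¹
C(t) = Css (1 − e^(−kt)) = 9.452 × (1 − e^(−1.494)) = 9.452 × 0.7756 ≈ 7.33 µg/mL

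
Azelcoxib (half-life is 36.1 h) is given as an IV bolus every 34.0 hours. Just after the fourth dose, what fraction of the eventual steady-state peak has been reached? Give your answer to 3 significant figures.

k = ln 2 / 36.1 = 0.01920 h⁻¹
f_n = 1 − e^(−nkτ) = 1 − e^(−4 × 0.01920 × 34.0) = 1 − e^(−2.611) = 1 − 0.07344 ≈ 0.927

0.927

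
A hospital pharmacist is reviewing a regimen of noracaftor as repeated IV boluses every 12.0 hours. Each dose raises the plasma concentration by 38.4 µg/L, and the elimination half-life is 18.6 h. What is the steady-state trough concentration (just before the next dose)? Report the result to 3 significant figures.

k = ln 2 / 18.6 = 0.03727 h⁻¹
Fraction remaining after one interval: e^(−kτ) = e^(−0.03727 × 12.0) = 0.6394
R = 1 / (1 − 0.6394) = 2.773
Css,max = 38.4 × 2.773 = 106.5 µg/L
Css,min = Css,max × e^(−kτ) = 106.5 × 0.6394 ≈ 68.1 µg/L

68.1 µg/L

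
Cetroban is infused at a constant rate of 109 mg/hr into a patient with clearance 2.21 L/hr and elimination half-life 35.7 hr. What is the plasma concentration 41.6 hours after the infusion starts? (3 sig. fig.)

27.3 µg/mL

Css = rate / CL = 109 / 2.21 = 49.32 µg/mL
k = ln 2 / 35.7 = 0.01942 hr⁻¹
C(t) = Css (1 − e^(−kt)) = 49.32 × (1 − e^(−0.8077)) = 49.32 × 0.5541 ≈ 27.3 µg/mL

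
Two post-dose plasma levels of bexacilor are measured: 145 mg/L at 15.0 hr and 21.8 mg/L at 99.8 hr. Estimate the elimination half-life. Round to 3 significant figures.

31.0 hours

k = ln(C₁/C₂) / (t₂ − t₁) = ln(145/21.8) / (99.8 − 15.0)
  = 1.895 / 84.80 = 0.02234 hr⁻¹
t½ = ln 2 / k = ln 2 / 0.02234 ≈ 31.0 hours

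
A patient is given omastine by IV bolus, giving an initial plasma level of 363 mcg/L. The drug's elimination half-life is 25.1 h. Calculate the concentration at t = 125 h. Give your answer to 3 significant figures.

k = ln 2 / 25.1 = 0.02762 h⁻¹
125 h is 4.980 half-lives, so C = 363 × (1/2)^4.980 = 363 × 0.03168 ≈ 11.5 mcg/L

11.5 mcg/L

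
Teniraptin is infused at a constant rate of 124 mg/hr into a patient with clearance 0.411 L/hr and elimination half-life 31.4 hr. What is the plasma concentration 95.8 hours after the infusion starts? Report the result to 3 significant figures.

265 µg/mL

Css = rate / CL = 124 / 0.411 = 301.7 µg/mL
k = ln 2 / 31.4 = 0.02207 hr⁻¹
C(t) = Css (1 − e^(−kt)) = 301.7 × (1 − e^(−2.115)) = 301.7 × 0.8793 ≈ 265 µg/mL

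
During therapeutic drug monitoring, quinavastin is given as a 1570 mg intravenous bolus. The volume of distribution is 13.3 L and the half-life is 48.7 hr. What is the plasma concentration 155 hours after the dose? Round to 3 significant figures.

C₀ = dose / V = 1570 / 13.3 = 118.0 mg/L
k = ln 2 / 48.7 = 0.01423 hr⁻¹
C(t) = C₀ e^(−kt) = 118.0 × e^(−0.01423 × 155) = 118.0 × e^(−2.206) = 118.0 × 0.1101 ≈ 13.0 mg/L

13.0 mg/L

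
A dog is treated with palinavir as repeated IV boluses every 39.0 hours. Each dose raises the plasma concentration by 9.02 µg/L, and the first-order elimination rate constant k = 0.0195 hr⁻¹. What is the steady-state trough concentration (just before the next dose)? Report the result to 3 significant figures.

Fraction remaining after one interval: e^(−kτ) = e^(−0.01950 × 39.0) = 0.4674
R = 1 / (1 − 0.4674) = 1.878
Css,max = 9.02 × 1.878 = 16.94 µg/L
Css,min = Css,max × e^(−kτ) = 16.94 × 0.4674 ≈ 7.92 µg/L

7.92 µg/L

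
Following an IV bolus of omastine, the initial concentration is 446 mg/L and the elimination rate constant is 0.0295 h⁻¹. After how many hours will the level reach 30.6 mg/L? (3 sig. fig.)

90.8 hours

C(t) = C₀ e^(−kt)  ⇒  t = ln(C₀/C) / k
t = ln(446/30.6) / 0.02950 = 2.679 / 0.02950 ≈ 90.8 hours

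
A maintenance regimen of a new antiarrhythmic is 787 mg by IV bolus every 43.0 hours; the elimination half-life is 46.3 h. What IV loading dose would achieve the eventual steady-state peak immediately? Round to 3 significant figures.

1660 mg

k = ln 2 / 46.3 = 0.01497 h⁻¹
Accumulation ratio R = 1 / (1 − e^(−kτ)) = 1 / (1 − e^(−0.01497×43.0)) = 1 / (1 − 0.5253) = 2.107
Loading dose = maintenance dose × R = 787 × 2.107 ≈ 1660 mg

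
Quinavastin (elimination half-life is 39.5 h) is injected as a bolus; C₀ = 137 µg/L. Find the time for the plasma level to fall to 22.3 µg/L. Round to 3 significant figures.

103 hours

k = ln 2 / 39.5 = 0.01755 h⁻¹
C(t) = C₀ e^(−kt)  ⇒  t = ln(C₀/C) / k
t = ln(137/22.3) / 0.01755 = 1.815 / 0.01755 ≈ 103 hours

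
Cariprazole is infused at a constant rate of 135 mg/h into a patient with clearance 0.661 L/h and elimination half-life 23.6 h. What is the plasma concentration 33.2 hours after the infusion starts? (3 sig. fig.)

Css = rate / CL = 135 / 0.661 = 204.2 mg/L
k = ln 2 / 23.6 = 0.02937 h⁻¹
C(t) = Css (1 − e^(−kt)) = 204.2 × (1 − e^(−0.9751)) = 204.2 × 0.6228 ≈ 127 mg/L

127 mg/L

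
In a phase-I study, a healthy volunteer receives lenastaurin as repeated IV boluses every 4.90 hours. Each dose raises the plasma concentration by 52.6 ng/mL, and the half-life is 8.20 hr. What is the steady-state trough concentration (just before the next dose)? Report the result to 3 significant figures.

103 ng/mL

k = ln 2 / 8.20 = 0.08453 hr⁻¹
Fraction remaining after one interval: e^(−kτ) = e^(−0.08453 × 4.90) = 0.6609
R = 1 / (1 − 0.6609) = 2.949
Css,max = 52.6 × 2.949 = 155.1 ng/mL
Css,min = Css,max × e^(−kτ) = 155.1 × 0.6609 ≈ 103 ng/mL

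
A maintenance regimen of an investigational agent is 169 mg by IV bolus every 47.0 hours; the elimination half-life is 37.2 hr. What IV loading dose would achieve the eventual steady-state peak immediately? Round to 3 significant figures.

290 mg

k = ln 2 / 37.2 = 0.01863 hr⁻¹
Accumulation ratio R = 1 / (1 − e^(−kτ)) = 1 / (1 − e^(−0.01863×47.0)) = 1 / (1 − 0.4165) = 1.714
Loading dose = maintenance dose × R = 169 × 1.714 ≈ 290 mg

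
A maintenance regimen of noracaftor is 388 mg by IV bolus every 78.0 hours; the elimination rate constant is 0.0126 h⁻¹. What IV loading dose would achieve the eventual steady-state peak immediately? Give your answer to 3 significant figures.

620 mg

Accumulation ratio R = 1 / (1 − e^(−kτ)) = 1 / (1 − e^(−0.01260×78.0)) = 1 / (1 − 0.3743) = 1.598
Loading dose = maintenance dose × R = 388 × 1.598 ≈ 620 mg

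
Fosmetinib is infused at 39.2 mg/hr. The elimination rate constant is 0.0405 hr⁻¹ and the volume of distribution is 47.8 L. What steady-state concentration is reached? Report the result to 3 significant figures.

20.2 µg/mL

CL = k · V = 0.0405 × 47.8 = 1.936 L/hr
Css = rate / CL = 39.2 / 1.936 ≈ 20.2 µg/mL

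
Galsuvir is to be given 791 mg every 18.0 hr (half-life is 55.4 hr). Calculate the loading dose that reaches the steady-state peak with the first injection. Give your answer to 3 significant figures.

3920 mg

k = ln 2 / 55.4 = 0.01251 hr⁻¹
Accumulation ratio R = 1 / (1 − e^(−kτ)) = 1 / (1 − e^(−0.01251×18.0)) = 1 / (1 − 0.7983) = 4.959
Loading dose = maintenance dose × R = 791 × 4.959 ≈ 3920 mg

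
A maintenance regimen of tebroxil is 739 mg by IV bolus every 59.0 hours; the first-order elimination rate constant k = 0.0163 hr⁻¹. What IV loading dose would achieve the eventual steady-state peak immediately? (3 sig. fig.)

Accumulation ratio R = 1 / (1 − e^(−kτ)) = 1 / (1 − e^(−0.01630×59.0)) = 1 / (1 − 0.3822) = 1.619
Loading dose = maintenance dose × R = 739 × 1.619 ≈ 1200 mg

1200 mg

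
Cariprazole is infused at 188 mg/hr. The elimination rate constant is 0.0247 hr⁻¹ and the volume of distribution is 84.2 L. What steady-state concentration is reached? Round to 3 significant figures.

90.4 mg/L

CL = k · V = 0.0247 × 84.2 = 2.080 L/hr
Css = rate / CL = 188 / 2.080 ≈ 90.4 mg/L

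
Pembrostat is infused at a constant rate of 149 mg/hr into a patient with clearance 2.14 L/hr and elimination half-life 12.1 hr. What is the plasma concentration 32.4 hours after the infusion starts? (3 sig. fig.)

Css = rate / CL = 149 / 2.14 = 69.63 µg/mL
k = ln 2 / 12.1 = 0.05728 hr⁻¹
C(t) = Css (1 − e^(−kt)) = 69.63 × (1 − e^(−1.856)) = 69.63 × 0.8437 ≈ 58.7 µg/mL

58.7 µg/mL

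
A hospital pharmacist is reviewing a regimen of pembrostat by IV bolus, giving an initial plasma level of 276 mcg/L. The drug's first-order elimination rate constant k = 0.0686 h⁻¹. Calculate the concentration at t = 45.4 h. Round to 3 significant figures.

12.3 mcg/L

C(t) = C₀ e^(−kt) = 276 × e^(−0.06860 × 45.4) = 276 × e^(−3.114) = 276 × 0.04440 ≈ 12.3 mcg/L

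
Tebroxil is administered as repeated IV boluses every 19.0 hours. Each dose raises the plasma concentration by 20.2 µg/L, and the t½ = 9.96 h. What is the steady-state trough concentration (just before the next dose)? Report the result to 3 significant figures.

7.34 µg/L

k = ln 2 / 9.96 = 0.06959 h⁻¹
Fraction remaining after one interval: e^(−kτ) = e^(−0.06959 × 19.0) = 0.2665
R = 1 / (1 − 0.2665) = 1.363
Css,max = 20.2 × 1.363 = 27.54 µg/L
Css,min = Css,max × e^(−kτ) = 27.54 × 0.2665 ≈ 7.34 µg/L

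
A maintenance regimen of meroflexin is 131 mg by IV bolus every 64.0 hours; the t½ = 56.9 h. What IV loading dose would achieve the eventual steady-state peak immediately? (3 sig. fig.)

k = ln 2 / 56.9 = 0.01218 h⁻¹
Accumulation ratio R = 1 / (1 − e^(−kτ)) = 1 / (1 − e^(−0.01218×64.0)) = 1 / (1 − 0.4586) = 1.847
Loading dose = maintenance dose × R = 131 × 1.847 ≈ 242 mg

242 mg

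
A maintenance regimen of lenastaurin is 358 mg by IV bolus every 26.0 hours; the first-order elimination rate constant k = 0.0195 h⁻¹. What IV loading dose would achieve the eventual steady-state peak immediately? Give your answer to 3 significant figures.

Accumulation ratio R = 1 / (1 − e^(−kτ)) = 1 / (1 − e^(−0.01950×26.0)) = 1 / (1 − 0.6023) = 2.514
Loading dose = maintenance dose × R = 358 × 2.514 ≈ 900 mg

900 mg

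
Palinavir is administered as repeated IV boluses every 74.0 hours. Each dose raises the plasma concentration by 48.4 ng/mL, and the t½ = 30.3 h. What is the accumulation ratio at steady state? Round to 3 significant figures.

k = ln 2 / 30.3 = 0.02288 h⁻¹
Fraction remaining after one interval: e^(−kτ) = e^(−0.02288 × 74.0) = 0.1840
R = 1 / (1 − 0.1840) = 1 / 0.8160 ≈ 1.23

1.23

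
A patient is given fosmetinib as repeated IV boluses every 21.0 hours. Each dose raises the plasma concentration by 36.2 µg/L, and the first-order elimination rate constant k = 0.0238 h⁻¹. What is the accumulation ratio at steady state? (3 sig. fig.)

2.54

Fraction remaining after one interval: e^(−kτ) = e^(−0.02380 × 21.0) = 0.6067
R = 1 / (1 − 0.6067) = 1 / 0.3933 ≈ 2.54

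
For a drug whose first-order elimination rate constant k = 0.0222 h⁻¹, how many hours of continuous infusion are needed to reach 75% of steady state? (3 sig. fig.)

f = 1 − e^(−kt)  ⇒  t = −ln(1 − f) / k
t = −ln(1 − 0.75) / 0.02220 = 1.386 / 0.02220 ≈ 62.4 hours

62.4 hours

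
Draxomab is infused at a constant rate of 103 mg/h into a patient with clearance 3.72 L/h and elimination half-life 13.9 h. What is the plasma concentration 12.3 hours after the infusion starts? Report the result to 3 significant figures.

Css = rate / CL = 103 / 3.72 = 27.69 mg/L
k = ln 2 / 13.9 = 0.04987 h⁻¹
C(t) = Css (1 − e^(−kt)) = 27.69 × (1 − e^(−0.6134)) = 27.69 × 0.4585 ≈ 12.7 mg/L

12.7 mg/L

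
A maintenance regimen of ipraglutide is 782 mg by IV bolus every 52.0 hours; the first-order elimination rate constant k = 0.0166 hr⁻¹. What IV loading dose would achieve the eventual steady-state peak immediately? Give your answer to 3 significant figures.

Accumulation ratio R = 1 / (1 − e^(−kτ)) = 1 / (1 − e^(−0.01660×52.0)) = 1 / (1 − 0.4218) = 1.730
Loading dose = maintenance dose × R = 782 × 1.730 ≈ 1350 mg

1350 mg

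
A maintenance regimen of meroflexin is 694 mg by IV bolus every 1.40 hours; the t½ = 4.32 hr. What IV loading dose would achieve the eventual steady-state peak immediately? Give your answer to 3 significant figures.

3450 mg

k = ln 2 / 4.32 = 0.1605 hr⁻¹
Accumulation ratio R = 1 / (1 − e^(−kτ)) = 1 / (1 − e^(−0.1605×1.40)) = 1 / (1 − 0.7988) = 4.970
Loading dose = maintenance dose × R = 694 × 4.970 ≈ 3450 mg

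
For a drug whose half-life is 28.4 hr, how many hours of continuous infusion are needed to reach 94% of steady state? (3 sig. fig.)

k = ln 2 / 28.4 = 0.02441 hr⁻¹
f = 1 − e^(−kt)  ⇒  t = −ln(1 − f) / k
t = −ln(1 − 0.94) / 0.02441 = 2.813 / 0.02441 ≈ 115 hours

115 hours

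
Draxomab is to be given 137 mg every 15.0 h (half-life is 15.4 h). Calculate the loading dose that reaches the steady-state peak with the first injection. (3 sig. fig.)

k = ln 2 / 15.4 = 0.04501 h⁻¹
Accumulation ratio R = 1 / (1 − e^(−kτ)) = 1 / (1 − e^(−0.04501×15.0)) = 1 / (1 − 0.5091) = 2.037
Loading dose = maintenance dose × R = 137 × 2.037 ≈ 279 mg

279 mg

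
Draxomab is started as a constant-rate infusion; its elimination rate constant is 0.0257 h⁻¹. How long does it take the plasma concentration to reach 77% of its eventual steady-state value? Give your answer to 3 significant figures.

f = 1 − e^(−kt)  ⇒  t = −ln(1 − f) / k
t = −ln(1 − 0.77) / 0.02570 = 1.470 / 0.02570 ≈ 57.2 hours

57.2 hours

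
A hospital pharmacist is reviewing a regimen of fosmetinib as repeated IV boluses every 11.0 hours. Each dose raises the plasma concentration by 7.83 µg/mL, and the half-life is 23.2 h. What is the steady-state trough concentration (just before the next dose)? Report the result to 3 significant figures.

20.1 µg/mL

k = ln 2 / 23.2 = 0.02988 h⁻¹
Fraction remaining after one interval: e^(−kτ) = e^(−0.02988 × 11.0) = 0.7199
R = 1 / (1 − 0.7199) = 3.570
Css,max = 7.83 × 3.570 = 27.95 µg/mL
Css,min = Css,max × e^(−kτ) = 27.95 × 0.7199 ≈ 20.1 µg/mL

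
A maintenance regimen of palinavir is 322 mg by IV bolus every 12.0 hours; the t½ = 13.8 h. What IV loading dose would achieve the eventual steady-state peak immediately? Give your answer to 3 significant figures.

711 mg

k = ln 2 / 13.8 = 0.05023 h⁻¹
Accumulation ratio R = 1 / (1 − e^(−kτ)) = 1 / (1 − e^(−0.05023×12.0)) = 1 / (1 − 0.5473) = 2.209
Loading dose = maintenance dose × R = 322 × 2.209 ≈ 711 mg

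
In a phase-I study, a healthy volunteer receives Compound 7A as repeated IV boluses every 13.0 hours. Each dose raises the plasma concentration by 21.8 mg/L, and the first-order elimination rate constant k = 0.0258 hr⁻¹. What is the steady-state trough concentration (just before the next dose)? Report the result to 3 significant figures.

54.7 mg/L

Fraction remaining after one interval: e^(−kτ) = e^(−0.02580 × 13.0) = 0.7151
R = 1 / (1 − 0.7151) = 3.509
Css,max = 21.8 × 3.509 = 76.51 mg/L
Css,min = Css,max × e^(−kτ) = 76.51 × 0.7151 ≈ 54.7 mg/L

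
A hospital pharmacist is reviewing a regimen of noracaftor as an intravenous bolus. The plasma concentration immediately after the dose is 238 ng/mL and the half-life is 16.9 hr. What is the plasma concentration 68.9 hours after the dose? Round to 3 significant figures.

14.1 ng/mL

k = ln 2 / 16.9 = 0.04101 hr⁻¹
68.9 hr is 4.077 half-lives, so C = 238 × (1/2)^4.077 = 238 × 0.05925 ≈ 14.1 ng/mL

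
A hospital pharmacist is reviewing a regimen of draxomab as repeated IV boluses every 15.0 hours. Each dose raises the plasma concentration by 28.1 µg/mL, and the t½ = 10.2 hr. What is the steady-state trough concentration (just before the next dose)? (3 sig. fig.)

15.9 µg/mL

k = ln 2 / 10.2 = 0.06796 hr⁻¹
Fraction remaining after one interval: e^(−kτ) = e^(−0.06796 × 15.0) = 0.3608
R = 1 / (1 − 0.3608) = 1.565
Css,max = 28.1 × 1.565 = 43.96 µg/mL
Css,min = Css,max × e^(−kτ) = 43.96 × 0.3608 ≈ 15.9 µg/mL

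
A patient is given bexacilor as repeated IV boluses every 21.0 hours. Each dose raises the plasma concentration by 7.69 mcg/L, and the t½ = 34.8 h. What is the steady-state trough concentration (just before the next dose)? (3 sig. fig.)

k = ln 2 / 34.8 = 0.01992 h⁻¹
Fraction remaining after one interval: e^(−kτ) = e^(−0.01992 × 21.0) = 0.6582
R = 1 / (1 − 0.6582) = 2.926
Css,max = 7.69 × 2.926 = 22.50 mcg/L
Css,min = Css,max × e^(−kτ) = 22.50 × 0.6582 ≈ 14.8 mcg/L

14.8 mcg/L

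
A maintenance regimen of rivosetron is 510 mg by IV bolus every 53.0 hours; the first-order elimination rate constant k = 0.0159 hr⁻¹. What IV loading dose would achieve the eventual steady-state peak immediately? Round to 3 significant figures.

Accumulation ratio R = 1 / (1 − e^(−kτ)) = 1 / (1 − e^(−0.01590×53.0)) = 1 / (1 − 0.4305) = 1.756
Loading dose = maintenance dose × R = 510 × 1.756 ≈ 896 mg

896 mg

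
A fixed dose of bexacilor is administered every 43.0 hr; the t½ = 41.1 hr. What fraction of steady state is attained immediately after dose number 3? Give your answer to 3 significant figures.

k = ln 2 / 41.1 = 0.01686 hr⁻¹
f_n = 1 − e^(−nkτ) = 1 − e^(−3 × 0.01686 × 43.0) = 1 − e^(−2.176) = 1 − 0.1135 ≈ 0.886

0.886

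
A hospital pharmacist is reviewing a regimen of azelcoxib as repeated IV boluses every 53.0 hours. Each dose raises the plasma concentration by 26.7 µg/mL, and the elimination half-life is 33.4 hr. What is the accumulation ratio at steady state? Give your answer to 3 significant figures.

k = ln 2 / 33.4 = 0.02075 hr⁻¹
Fraction remaining after one interval: e^(−kτ) = e^(−0.02075 × 53.0) = 0.3329
R = 1 / (1 − 0.3329) = 1 / 0.6671 ≈ 1.50

1.50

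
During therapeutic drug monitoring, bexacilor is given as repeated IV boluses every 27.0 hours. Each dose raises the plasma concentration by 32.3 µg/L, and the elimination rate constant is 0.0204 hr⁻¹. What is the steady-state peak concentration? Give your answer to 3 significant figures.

Fraction remaining after one interval: e^(−kτ) = e^(−0.02040 × 27.0) = 0.5765
R = 1 / (1 − 0.5765) = 2.361
Css,max = 32.3 × 2.361 ≈ 76.3 µg/L

76.3 µg/L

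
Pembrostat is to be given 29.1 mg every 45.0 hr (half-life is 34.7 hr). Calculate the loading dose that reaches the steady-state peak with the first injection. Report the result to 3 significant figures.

49.1 mg

k = ln 2 / 34.7 = 0.01998 hr⁻¹
Accumulation ratio R = 1 / (1 − e^(−kτ)) = 1 / (1 − e^(−0.01998×45.0)) = 1 / (1 − 0.4070) = 1.686
Loading dose = maintenance dose × R = 29.1 × 1.686 ≈ 49.1 mg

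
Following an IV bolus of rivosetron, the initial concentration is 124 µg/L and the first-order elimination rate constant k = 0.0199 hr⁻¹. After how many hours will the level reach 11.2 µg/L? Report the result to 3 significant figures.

C(t) = C₀ e^(−kt)  ⇒  t = ln(C₀/C) / k
t = ln(124/11.2) / 0.01990 = 2.404 / 0.01990 ≈ 121 hours

121 hours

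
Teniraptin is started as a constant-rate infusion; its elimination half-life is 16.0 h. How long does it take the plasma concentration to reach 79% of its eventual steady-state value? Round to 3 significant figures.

k = ln 2 / 16.0 = 0.04332 h⁻¹
f = 1 − e^(−kt)  ⇒  t = −ln(1 − f) / k
t = −ln(1 − 0.79) / 0.04332 = 1.561 / 0.04332 ≈ 36.0 hours

36.0 hours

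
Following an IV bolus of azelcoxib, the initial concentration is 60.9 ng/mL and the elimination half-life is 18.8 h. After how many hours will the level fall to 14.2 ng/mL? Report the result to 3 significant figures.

39.5 hours

k = ln 2 / 18.8 = 0.03687 h⁻¹
C(t) = C₀ e^(−kt)  ⇒  t = ln(C₀/C) / k
t = ln(60.9/14.2) / 0.03687 = 1.456 / 0.03687 ≈ 39.5 hours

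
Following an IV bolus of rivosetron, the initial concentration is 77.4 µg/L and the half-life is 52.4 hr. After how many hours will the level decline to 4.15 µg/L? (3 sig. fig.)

k = ln 2 / 52.4 = 0.01323 hr⁻¹
C(t) = C₀ e^(−kt)  ⇒  t = ln(C₀/C) / k
t = ln(77.4/4.15) / 0.01323 = 2.926 / 0.01323 ≈ 221 hours

221 hours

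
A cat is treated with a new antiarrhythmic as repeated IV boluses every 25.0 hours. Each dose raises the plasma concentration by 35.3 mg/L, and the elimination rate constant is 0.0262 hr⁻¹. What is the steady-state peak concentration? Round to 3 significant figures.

73.5 mg/L

Fraction remaining after one interval: e^(−kτ) = e^(−0.02620 × 25.0) = 0.5194
R = 1 / (1 − 0.5194) = 2.081
Css,max = 35.3 × 2.081 ≈ 73.5 mg/L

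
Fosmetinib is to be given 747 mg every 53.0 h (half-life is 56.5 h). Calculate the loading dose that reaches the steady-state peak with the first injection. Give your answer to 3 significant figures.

k = ln 2 / 56.5 = 0.01227 h⁻¹
Accumulation ratio R = 1 / (1 − e^(−kτ)) = 1 / (1 − e^(−0.01227×53.0)) = 1 / (1 − 0.5219) = 2.092
Loading dose = maintenance dose × R = 747 × 2.092 ≈ 1560 mg

1560 mg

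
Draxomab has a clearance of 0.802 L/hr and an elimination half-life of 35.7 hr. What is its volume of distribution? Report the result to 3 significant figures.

41.3 L

k = ln 2 / t½ = ln 2 / 35.7 = 0.01942 hr⁻¹
V = CL / k = 0.802 / 0.01942 ≈ 41.3 L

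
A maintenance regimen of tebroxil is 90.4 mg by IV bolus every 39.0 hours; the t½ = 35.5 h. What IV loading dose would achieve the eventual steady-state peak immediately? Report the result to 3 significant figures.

170 mg

k = ln 2 / 35.5 = 0.01953 h⁻¹
Accumulation ratio R = 1 / (1 − e^(−kτ)) = 1 / (1 − e^(−0.01953×39.0)) = 1 / (1 − 0.4670) = 1.876
Loading dose = maintenance dose × R = 90.4 × 1.876 ≈ 170 mg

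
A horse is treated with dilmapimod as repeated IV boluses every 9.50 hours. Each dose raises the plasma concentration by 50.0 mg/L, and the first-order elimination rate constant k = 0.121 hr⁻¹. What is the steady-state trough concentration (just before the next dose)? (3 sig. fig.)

23.2 mg/L

Fraction remaining after one interval: e^(−kτ) = e^(−0.1210 × 9.50) = 0.3168
R = 1 / (1 − 0.3168) = 1.464
Css,max = 50.0 × 1.464 = 73.18 mg/L
Css,min = Css,max × e^(−kτ) = 73.18 × 0.3168 ≈ 23.2 mg/L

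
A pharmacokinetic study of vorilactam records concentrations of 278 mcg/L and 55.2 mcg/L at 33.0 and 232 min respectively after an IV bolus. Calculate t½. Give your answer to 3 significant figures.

85.3 minutes

k = ln(C₁/C₂) / (t₂ − t₁) = ln(278/55.2) / (232 − 33.0)
  = 1.617 / 199.0 = 0.008124 min⁻¹
t½ = ln 2 / k = ln 2 / 0.008124 ≈ 85.3 minutes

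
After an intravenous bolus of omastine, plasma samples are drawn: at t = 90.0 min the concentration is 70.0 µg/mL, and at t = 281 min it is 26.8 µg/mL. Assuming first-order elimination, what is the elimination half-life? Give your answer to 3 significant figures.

138 minutes

k = ln(C₁/C₂) / (t₂ − t₁) = ln(70.0/26.8) / (281 − 90.0)
  = 0.9601 / 191.0 = 0.005027 min⁻¹
t½ = ln 2 / k = ln 2 / 0.005027 ≈ 138 minutes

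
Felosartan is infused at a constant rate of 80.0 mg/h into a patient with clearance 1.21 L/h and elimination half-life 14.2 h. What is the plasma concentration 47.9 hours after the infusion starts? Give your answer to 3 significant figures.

59.7 µg/mL

Css = rate / CL = 80.0 / 1.21 = 66.12 µg/mL
k = ln 2 / 14.2 = 0.04881 h⁻¹
C(t) = Css (1 − e^(−kt)) = 66.12 × (1 − e^(−2.338)) = 66.12 × 0.9035 ≈ 59.7 µg/mL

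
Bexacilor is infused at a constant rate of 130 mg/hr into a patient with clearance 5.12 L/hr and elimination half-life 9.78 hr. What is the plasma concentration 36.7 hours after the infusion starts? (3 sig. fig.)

23.5 mg/L

Css = rate / CL = 130 / 5.12 = 25.39 mg/L
k = ln 2 / 9.78 = 0.07087 hr⁻¹
C(t) = Css (1 − e^(−kt)) = 25.39 × (1 − e^(−2.601)) = 25.39 × 0.9258 ≈ 23.5 mg/L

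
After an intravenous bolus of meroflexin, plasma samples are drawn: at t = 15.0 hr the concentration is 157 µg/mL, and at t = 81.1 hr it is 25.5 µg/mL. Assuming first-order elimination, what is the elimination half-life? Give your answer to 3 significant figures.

k = ln(C₁/C₂) / (t₂ − t₁) = ln(157/25.5) / (81.1 − 15.0)
  = 1.818 / 66.10 = 0.02750 hr⁻¹
t½ = ln 2 / k = ln 2 / 0.02750 ≈ 25.2 hours

25.2 hours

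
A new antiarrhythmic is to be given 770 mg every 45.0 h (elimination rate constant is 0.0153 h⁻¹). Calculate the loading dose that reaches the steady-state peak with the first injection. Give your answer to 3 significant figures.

1550 mg

Accumulation ratio R = 1 / (1 − e^(−kτ)) = 1 / (1 − e^(−0.01530×45.0)) = 1 / (1 − 0.5023) = 2.009
Loading dose = maintenance dose × R = 770 × 2.009 ≈ 1550 mg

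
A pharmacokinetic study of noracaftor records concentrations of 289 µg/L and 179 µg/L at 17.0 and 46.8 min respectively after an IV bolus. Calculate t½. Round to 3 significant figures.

k = ln(C₁/C₂) / (t₂ − t₁) = ln(289/179) / (46.8 − 17.0)
  = 0.4790 / 29.80 = 0.01608 min⁻¹
t½ = ln 2 / k = ln 2 / 0.01608 ≈ 43.1 minutes

43.1 minutes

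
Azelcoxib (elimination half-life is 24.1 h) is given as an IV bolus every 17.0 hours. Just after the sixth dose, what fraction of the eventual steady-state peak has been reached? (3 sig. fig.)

k = ln 2 / 24.1 = 0.02876 h⁻¹
f_n = 1 − e^(−nkτ) = 1 − e^(−6 × 0.02876 × 17.0) = 1 − e^(−2.934) = 1 − 0.05320 ≈ 0.947

0.947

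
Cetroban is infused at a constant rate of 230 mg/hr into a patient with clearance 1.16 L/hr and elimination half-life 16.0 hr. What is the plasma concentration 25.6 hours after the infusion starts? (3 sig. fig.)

Css = rate / CL = 230 / 1.16 = 198.3 mg/L
k = ln 2 / 16.0 = 0.04332 hr⁻¹
C(t) = Css (1 − e^(−kt)) = 198.3 × (1 − e^(−1.109)) = 198.3 × 0.6701 ≈ 133 mg/L

133 mg/L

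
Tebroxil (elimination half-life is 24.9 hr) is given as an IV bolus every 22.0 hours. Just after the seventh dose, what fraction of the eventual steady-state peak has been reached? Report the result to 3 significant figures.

k = ln 2 / 24.9 = 0.02784 hr⁻¹
f_n = 1 − e^(−nkτ) = 1 − e^(−7 × 0.02784 × 22.0) = 1 − e^(−4.287) = 1 − 0.01375 ≈ 0.986

0.986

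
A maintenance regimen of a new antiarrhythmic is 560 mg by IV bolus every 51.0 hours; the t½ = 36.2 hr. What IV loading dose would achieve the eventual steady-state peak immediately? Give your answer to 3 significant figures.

k = ln 2 / 36.2 = 0.01915 hr⁻¹
Accumulation ratio R = 1 / (1 − e^(−kτ)) = 1 / (1 − e^(−0.01915×51.0)) = 1 / (1 − 0.3766) = 1.604
Loading dose = maintenance dose × R = 560 × 1.604 ≈ 898 mg

898 mg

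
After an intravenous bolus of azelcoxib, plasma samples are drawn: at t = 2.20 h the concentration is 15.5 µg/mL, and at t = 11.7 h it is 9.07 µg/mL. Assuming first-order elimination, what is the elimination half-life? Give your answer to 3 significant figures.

12.3 hours

k = ln(C₁/C₂) / (t₂ − t₁) = ln(15.5/9.07) / (11.7 − 2.20)
  = 0.5359 / 9.500 = 0.05641 h⁻¹
t½ = ln 2 / k = ln 2 / 0.05641 ≈ 12.3 hours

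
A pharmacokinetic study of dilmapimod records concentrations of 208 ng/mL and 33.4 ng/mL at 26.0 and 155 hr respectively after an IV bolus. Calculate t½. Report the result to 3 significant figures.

k = ln(C₁/C₂) / (t₂ − t₁) = ln(208/33.4) / (155 − 26.0)
  = 1.829 / 129.0 = 0.01418 hr⁻¹
t½ = ln 2 / k = ln 2 / 0.01418 ≈ 48.9 hours

48.9 hours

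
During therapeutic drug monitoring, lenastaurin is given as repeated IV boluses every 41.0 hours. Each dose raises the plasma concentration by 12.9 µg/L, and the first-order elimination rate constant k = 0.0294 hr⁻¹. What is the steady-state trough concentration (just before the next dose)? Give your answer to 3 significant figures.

5.52 µg/L

Fraction remaining after one interval: e^(−kτ) = e^(−0.02940 × 41.0) = 0.2996
R = 1 / (1 − 0.2996) = 1.428
Css,max = 12.9 × 1.428 = 18.42 µg/L
Css,min = Css,max × e^(−kτ) = 18.42 × 0.2996 ≈ 5.52 µg/L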